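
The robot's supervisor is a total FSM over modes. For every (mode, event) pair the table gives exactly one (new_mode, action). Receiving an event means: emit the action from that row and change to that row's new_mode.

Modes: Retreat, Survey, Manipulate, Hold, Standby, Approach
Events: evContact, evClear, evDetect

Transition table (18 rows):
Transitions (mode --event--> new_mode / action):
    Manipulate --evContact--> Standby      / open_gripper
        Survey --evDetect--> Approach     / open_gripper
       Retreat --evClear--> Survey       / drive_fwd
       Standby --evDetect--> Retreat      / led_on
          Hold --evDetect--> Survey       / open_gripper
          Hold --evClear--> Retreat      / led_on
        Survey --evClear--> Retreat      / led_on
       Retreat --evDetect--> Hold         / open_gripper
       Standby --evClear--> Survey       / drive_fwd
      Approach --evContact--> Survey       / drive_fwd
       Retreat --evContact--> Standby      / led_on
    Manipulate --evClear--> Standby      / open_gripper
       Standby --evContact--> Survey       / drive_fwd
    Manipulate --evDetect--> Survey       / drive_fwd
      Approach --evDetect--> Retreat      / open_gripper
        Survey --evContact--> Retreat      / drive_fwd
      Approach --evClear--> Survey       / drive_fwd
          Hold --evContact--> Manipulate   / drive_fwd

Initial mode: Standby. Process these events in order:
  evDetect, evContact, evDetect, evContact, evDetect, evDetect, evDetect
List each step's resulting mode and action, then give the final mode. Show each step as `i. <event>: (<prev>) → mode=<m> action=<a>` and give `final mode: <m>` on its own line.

1. evDetect: (Standby) → mode=Retreat action=led_on
2. evContact: (Retreat) → mode=Standby action=led_on
3. evDetect: (Standby) → mode=Retreat action=led_on
4. evContact: (Retreat) → mode=Standby action=led_on
5. evDetect: (Standby) → mode=Retreat action=led_on
6. evDetect: (Retreat) → mode=Hold action=open_gripper
7. evDetect: (Hold) → mode=Survey action=open_gripper

final mode: Survey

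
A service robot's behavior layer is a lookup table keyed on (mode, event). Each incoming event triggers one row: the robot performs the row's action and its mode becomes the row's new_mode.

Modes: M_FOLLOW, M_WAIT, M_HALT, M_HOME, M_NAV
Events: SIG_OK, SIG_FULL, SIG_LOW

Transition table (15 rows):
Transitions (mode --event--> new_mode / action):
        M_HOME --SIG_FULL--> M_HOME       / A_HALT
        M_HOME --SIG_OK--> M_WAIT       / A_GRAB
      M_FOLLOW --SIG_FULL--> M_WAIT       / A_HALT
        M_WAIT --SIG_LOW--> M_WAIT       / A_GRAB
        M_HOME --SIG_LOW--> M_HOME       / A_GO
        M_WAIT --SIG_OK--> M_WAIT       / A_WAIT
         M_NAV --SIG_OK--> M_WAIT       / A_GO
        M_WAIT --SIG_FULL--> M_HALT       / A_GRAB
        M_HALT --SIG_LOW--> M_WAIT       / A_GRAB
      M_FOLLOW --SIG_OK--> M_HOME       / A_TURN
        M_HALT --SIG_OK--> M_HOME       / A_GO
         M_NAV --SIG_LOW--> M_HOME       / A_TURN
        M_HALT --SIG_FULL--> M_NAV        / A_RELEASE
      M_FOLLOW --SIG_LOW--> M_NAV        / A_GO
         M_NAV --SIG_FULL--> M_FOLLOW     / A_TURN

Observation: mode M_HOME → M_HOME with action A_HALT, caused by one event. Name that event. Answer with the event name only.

SIG_FULL

try SIG_OK: (M_HOME, SIG_OK) → (M_WAIT, A_GRAB)
try SIG_FULL: (M_HOME, SIG_FULL) → (M_HOME, A_HALT)  ← matches
try SIG_LOW: (M_HOME, SIG_LOW) → (M_HOME, A_GO)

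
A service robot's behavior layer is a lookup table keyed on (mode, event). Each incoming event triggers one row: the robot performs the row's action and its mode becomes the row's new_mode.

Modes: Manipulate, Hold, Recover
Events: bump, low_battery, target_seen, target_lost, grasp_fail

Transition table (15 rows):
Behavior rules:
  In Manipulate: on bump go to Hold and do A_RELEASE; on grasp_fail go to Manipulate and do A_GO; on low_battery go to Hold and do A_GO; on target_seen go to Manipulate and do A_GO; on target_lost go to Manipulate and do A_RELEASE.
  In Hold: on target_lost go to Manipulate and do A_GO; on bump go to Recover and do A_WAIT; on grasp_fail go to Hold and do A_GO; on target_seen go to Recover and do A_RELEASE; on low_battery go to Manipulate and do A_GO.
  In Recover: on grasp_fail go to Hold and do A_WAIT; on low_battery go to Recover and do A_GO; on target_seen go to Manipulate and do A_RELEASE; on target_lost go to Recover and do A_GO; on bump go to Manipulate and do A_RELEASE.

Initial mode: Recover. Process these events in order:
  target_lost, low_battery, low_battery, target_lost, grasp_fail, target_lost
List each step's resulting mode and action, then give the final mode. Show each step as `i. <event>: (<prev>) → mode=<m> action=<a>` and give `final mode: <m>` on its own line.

final mode: Manipulate

1. target_lost: (Recover) → mode=Recover action=A_GO
2. low_battery: (Recover) → mode=Recover action=A_GO
3. low_battery: (Recover) → mode=Recover action=A_GO
4. target_lost: (Recover) → mode=Recover action=A_GO
5. grasp_fail: (Recover) → mode=Hold action=A_WAIT
6. target_lost: (Hold) → mode=Manipulate action=A_GO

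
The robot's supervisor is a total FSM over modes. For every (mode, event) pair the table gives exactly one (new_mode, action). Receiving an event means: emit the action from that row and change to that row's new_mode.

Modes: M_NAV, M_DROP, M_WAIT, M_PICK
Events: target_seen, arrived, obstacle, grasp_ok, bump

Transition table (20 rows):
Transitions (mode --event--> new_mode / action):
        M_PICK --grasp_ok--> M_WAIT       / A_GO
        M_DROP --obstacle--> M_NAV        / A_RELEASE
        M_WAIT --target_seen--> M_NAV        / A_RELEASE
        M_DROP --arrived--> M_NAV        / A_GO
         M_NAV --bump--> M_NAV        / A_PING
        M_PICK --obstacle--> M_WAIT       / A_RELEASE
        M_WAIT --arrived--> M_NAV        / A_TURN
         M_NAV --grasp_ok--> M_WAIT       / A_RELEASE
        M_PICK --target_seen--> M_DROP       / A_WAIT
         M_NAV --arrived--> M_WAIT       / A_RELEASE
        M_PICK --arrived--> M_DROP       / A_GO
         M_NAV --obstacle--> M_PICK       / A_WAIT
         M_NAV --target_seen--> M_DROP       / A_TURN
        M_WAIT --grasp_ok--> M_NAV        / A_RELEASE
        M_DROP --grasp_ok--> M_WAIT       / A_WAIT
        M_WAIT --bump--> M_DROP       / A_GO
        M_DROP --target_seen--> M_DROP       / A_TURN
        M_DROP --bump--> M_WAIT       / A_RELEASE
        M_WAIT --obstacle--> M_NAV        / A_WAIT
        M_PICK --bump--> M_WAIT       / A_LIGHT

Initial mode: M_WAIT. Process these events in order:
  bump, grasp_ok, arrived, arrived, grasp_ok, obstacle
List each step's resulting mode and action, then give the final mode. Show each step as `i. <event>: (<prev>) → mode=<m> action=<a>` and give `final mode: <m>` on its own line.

1. bump: (M_WAIT) → mode=M_DROP action=A_GO
2. grasp_ok: (M_DROP) → mode=M_WAIT action=A_WAIT
3. arrived: (M_WAIT) → mode=M_NAV action=A_TURN
4. arrived: (M_NAV) → mode=M_WAIT action=A_RELEASE
5. grasp_ok: (M_WAIT) → mode=M_NAV action=A_RELEASE
6. obstacle: (M_NAV) → mode=M_PICK action=A_WAIT

final mode: M_PICK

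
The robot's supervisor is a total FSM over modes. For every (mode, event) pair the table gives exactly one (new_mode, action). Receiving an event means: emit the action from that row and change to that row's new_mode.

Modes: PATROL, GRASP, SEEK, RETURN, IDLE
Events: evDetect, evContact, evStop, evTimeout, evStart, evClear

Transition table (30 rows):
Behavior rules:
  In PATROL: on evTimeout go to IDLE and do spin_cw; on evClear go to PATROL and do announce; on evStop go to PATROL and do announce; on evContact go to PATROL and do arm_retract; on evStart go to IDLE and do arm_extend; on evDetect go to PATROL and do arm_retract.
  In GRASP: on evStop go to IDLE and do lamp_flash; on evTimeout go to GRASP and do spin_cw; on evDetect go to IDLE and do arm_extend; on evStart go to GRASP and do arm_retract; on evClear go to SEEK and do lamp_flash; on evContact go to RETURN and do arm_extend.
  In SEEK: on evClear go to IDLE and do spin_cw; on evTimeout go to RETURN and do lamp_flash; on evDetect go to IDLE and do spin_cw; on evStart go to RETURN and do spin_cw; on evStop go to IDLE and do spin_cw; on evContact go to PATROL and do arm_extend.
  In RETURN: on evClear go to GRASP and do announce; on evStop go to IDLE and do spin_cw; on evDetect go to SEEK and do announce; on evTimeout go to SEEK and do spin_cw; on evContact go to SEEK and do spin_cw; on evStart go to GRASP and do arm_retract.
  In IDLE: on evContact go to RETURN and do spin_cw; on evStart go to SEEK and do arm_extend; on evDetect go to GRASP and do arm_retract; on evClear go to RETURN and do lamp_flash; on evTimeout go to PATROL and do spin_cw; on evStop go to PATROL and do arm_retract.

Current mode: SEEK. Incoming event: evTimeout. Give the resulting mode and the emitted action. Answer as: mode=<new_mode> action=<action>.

mode=RETURN action=lamp_flash

current mode = SEEK; filter table to that mode:
  (SEEK, evClear) → (IDLE, spin_cw)
  (SEEK, evTimeout) → (RETURN, lamp_flash)  ← event matches
  (SEEK, evDetect) → (IDLE, spin_cw)
  (SEEK, evStart) → (RETURN, spin_cw)
  (SEEK, evStop) → (IDLE, spin_cw)
  (SEEK, evContact) → (PATROL, arm_extend)
event = evTimeout selects (RETURN, lamp_flash)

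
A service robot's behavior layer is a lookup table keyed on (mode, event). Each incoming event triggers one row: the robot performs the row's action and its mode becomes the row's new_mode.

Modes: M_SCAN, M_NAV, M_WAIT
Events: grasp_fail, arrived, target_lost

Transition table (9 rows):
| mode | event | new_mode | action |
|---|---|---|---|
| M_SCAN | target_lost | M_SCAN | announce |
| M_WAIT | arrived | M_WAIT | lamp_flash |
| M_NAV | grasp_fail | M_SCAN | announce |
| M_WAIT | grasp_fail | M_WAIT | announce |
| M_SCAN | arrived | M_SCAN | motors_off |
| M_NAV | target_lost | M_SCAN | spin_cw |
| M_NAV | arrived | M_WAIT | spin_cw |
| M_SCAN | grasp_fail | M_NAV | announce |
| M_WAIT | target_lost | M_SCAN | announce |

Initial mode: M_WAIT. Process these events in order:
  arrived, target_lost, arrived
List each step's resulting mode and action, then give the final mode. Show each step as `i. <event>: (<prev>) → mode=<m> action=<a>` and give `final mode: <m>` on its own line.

1. arrived: (M_WAIT) → mode=M_WAIT action=lamp_flash
2. target_lost: (M_WAIT) → mode=M_SCAN action=announce
3. arrived: (M_SCAN) → mode=M_SCAN action=motors_off

final mode: M_SCAN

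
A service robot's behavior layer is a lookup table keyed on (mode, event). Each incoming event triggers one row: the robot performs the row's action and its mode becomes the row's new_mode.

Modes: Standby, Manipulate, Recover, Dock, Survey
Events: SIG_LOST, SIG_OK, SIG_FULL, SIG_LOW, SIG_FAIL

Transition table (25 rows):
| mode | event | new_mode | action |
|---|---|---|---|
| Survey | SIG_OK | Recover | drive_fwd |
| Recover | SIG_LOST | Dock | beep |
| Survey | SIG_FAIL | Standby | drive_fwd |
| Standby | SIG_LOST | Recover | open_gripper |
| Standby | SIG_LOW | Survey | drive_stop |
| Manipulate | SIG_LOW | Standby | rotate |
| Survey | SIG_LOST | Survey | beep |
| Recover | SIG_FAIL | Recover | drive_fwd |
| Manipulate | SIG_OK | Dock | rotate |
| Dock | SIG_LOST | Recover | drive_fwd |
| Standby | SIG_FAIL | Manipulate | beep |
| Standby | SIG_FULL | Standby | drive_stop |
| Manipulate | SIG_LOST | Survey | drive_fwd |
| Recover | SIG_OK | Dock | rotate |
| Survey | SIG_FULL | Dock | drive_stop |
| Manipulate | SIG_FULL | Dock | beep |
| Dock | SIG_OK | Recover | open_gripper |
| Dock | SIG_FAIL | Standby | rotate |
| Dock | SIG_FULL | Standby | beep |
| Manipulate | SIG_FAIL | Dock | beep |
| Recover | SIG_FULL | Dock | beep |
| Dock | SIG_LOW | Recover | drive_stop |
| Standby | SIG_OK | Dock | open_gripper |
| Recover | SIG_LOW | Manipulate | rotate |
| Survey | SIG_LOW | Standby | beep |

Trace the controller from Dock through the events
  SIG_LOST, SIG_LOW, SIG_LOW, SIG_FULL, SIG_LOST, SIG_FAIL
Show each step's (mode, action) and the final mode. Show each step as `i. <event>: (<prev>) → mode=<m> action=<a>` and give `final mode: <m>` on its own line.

1. SIG_LOST: (Dock) → mode=Recover action=drive_fwd
2. SIG_LOW: (Recover) → mode=Manipulate action=rotate
3. SIG_LOW: (Manipulate) → mode=Standby action=rotate
4. SIG_FULL: (Standby) → mode=Standby action=drive_stop
5. SIG_LOST: (Standby) → mode=Recover action=open_gripper
6. SIG_FAIL: (Recover) → mode=Recover action=drive_fwd

final mode: Recover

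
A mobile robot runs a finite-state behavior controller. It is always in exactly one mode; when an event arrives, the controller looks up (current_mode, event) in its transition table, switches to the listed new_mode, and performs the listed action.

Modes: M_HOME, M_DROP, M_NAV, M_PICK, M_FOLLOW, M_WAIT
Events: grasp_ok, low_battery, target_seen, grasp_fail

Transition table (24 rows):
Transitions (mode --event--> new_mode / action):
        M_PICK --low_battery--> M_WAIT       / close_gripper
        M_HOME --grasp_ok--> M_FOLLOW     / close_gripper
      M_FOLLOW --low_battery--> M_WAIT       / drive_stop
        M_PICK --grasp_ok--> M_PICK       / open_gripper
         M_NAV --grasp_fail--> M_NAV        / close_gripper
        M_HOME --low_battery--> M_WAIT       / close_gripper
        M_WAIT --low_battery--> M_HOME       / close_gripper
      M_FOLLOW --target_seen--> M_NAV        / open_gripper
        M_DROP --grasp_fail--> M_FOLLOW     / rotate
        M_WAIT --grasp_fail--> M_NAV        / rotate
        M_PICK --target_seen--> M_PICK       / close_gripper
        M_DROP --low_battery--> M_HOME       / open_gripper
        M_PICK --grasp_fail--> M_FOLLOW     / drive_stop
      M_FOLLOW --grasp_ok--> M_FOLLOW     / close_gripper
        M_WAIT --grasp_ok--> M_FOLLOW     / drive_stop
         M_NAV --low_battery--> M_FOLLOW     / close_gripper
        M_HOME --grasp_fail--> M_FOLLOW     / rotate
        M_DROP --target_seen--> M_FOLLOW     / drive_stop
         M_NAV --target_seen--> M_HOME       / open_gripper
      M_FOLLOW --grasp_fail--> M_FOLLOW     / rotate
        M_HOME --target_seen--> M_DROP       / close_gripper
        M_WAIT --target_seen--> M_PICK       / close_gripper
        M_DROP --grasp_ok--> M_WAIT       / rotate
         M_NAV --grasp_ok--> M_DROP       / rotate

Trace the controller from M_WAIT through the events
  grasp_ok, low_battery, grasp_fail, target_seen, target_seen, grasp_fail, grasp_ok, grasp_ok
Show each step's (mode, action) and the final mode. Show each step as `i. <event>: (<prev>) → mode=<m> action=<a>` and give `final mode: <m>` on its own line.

1. grasp_ok: (M_WAIT) → mode=M_FOLLOW action=drive_stop
2. low_battery: (M_FOLLOW) → mode=M_WAIT action=drive_stop
3. grasp_fail: (M_WAIT) → mode=M_NAV action=rotate
4. target_seen: (M_NAV) → mode=M_HOME action=open_gripper
5. target_seen: (M_HOME) → mode=M_DROP action=close_gripper
6. grasp_fail: (M_DROP) → mode=M_FOLLOW action=rotate
7. grasp_ok: (M_FOLLOW) → mode=M_FOLLOW action=close_gripper
8. grasp_ok: (M_FOLLOW) → mode=M_FOLLOW action=close_gripper

final mode: M_FOLLOW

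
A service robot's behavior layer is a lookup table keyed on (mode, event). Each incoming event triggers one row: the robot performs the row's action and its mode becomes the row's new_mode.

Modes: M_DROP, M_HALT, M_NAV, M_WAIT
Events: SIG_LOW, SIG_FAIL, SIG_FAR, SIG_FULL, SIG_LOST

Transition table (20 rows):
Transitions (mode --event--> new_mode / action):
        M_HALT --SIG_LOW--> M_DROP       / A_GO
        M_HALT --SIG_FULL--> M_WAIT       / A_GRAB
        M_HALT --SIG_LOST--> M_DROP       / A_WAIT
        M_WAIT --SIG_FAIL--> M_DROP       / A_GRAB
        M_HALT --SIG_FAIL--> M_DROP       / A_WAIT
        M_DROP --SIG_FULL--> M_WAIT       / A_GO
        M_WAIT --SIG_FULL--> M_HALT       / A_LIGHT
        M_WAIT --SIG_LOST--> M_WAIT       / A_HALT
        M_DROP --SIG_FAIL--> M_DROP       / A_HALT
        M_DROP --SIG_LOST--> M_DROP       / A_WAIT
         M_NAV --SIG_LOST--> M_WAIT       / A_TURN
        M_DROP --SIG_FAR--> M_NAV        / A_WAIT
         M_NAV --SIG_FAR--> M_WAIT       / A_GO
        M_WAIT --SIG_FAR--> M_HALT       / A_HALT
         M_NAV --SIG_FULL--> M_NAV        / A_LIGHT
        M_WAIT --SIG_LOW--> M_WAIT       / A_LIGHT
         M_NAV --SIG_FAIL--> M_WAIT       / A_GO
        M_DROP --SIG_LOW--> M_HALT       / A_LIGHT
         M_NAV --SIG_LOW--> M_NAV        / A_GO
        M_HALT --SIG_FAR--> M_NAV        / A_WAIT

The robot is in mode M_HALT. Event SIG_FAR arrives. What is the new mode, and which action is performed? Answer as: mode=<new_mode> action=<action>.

current mode = M_HALT; filter table to that mode:
  (M_HALT, SIG_LOW) → (M_DROP, A_GO)
  (M_HALT, SIG_FULL) → (M_WAIT, A_GRAB)
  (M_HALT, SIG_LOST) → (M_DROP, A_WAIT)
  (M_HALT, SIG_FAIL) → (M_DROP, A_WAIT)
  (M_HALT, SIG_FAR) → (M_NAV, A_WAIT)  ← event matches
event = SIG_FAR selects (M_NAV, A_WAIT)

mode=M_NAV action=A_WAIT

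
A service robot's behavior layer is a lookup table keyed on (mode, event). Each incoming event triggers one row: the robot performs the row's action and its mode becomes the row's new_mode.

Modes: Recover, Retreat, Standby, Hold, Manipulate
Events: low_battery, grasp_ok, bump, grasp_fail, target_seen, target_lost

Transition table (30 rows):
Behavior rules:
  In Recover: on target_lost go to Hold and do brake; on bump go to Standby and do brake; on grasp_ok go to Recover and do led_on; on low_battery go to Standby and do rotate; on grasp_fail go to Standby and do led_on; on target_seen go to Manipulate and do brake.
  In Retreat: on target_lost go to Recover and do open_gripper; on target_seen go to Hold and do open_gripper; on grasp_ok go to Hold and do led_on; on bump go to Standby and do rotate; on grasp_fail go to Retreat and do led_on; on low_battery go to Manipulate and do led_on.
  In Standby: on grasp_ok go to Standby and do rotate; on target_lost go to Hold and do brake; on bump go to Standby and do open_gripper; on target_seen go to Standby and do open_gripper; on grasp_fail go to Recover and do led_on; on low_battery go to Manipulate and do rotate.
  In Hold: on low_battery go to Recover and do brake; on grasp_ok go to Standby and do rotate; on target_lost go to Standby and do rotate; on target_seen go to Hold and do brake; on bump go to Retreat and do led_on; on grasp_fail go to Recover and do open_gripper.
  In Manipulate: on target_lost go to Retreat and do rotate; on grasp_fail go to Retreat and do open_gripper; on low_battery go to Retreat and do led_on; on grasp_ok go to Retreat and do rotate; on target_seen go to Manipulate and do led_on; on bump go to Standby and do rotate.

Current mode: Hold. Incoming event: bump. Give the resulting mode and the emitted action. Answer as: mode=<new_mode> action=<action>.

current mode = Hold; filter table to that mode:
  (Hold, low_battery) → (Recover, brake)
  (Hold, grasp_ok) → (Standby, rotate)
  (Hold, target_lost) → (Standby, rotate)
  (Hold, target_seen) → (Hold, brake)
  (Hold, bump) → (Retreat, led_on)  ← event matches
  (Hold, grasp_fail) → (Recover, open_gripper)
event = bump selects (Retreat, led_on)

mode=Retreat action=led_on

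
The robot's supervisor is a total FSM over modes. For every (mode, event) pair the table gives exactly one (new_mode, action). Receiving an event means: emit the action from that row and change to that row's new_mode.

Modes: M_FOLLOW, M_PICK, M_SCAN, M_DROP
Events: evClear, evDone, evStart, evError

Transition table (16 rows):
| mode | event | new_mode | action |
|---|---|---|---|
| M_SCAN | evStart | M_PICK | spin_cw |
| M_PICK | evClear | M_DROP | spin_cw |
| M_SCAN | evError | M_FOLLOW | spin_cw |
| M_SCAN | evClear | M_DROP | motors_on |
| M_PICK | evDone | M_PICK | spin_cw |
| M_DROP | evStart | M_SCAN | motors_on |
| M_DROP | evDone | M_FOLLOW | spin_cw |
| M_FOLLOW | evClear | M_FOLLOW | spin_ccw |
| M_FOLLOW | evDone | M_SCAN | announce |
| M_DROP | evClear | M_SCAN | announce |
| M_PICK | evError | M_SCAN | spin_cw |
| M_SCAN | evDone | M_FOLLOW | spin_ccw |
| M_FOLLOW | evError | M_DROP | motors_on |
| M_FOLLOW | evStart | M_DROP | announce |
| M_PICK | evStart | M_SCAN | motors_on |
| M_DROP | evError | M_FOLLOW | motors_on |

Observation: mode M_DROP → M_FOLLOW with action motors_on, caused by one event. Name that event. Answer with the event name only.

try evClear: (M_DROP, evClear) → (M_SCAN, announce)
try evDone: (M_DROP, evDone) → (M_FOLLOW, spin_cw)
try evStart: (M_DROP, evStart) → (M_SCAN, motors_on)
try evError: (M_DROP, evError) → (M_FOLLOW, motors_on)  ← matches

evError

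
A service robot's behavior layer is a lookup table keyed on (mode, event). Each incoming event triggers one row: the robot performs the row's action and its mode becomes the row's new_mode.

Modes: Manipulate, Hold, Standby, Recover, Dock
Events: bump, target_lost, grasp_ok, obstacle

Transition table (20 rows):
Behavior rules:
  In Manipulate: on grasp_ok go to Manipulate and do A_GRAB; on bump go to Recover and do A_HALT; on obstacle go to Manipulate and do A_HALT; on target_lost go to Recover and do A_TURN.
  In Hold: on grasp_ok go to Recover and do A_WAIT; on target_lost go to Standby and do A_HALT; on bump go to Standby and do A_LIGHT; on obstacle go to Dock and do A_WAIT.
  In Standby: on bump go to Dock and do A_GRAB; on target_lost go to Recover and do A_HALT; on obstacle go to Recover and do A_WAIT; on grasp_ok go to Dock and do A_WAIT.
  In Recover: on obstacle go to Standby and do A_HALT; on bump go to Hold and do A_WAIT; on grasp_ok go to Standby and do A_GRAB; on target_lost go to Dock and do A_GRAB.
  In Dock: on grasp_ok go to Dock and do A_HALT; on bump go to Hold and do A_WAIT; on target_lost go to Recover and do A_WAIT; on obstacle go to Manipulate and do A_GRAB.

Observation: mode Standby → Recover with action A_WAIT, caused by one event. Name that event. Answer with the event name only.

obstacle

try bump: (Standby, bump) → (Dock, A_GRAB)
try target_lost: (Standby, target_lost) → (Recover, A_HALT)
try grasp_ok: (Standby, grasp_ok) → (Dock, A_WAIT)
try obstacle: (Standby, obstacle) → (Recover, A_WAIT)  ← matches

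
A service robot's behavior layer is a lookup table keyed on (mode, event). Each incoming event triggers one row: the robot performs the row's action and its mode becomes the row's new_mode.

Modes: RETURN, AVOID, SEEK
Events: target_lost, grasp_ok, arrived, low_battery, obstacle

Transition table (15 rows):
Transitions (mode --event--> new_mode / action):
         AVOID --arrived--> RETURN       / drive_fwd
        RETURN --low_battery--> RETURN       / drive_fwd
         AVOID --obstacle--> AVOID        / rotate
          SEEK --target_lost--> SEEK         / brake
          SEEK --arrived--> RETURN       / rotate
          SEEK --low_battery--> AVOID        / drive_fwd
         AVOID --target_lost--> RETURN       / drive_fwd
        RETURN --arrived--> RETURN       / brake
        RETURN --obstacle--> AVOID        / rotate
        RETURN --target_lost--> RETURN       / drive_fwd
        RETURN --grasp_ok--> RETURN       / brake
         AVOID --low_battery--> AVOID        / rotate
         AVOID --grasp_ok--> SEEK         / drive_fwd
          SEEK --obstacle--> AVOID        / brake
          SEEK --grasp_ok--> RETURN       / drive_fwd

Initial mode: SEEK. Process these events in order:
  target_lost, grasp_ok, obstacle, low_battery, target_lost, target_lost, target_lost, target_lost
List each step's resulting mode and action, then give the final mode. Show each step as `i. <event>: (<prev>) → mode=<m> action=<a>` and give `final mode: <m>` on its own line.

1. target_lost: (SEEK) → mode=SEEK action=brake
2. grasp_ok: (SEEK) → mode=RETURN action=drive_fwd
3. obstacle: (RETURN) → mode=AVOID action=rotate
4. low_battery: (AVOID) → mode=AVOID action=rotate
5. target_lost: (AVOID) → mode=RETURN action=drive_fwd
6. target_lost: (RETURN) → mode=RETURN action=drive_fwd
7. target_lost: (RETURN) → mode=RETURN action=drive_fwd
8. target_lost: (RETURN) → mode=RETURN action=drive_fwd

final mode: RETURN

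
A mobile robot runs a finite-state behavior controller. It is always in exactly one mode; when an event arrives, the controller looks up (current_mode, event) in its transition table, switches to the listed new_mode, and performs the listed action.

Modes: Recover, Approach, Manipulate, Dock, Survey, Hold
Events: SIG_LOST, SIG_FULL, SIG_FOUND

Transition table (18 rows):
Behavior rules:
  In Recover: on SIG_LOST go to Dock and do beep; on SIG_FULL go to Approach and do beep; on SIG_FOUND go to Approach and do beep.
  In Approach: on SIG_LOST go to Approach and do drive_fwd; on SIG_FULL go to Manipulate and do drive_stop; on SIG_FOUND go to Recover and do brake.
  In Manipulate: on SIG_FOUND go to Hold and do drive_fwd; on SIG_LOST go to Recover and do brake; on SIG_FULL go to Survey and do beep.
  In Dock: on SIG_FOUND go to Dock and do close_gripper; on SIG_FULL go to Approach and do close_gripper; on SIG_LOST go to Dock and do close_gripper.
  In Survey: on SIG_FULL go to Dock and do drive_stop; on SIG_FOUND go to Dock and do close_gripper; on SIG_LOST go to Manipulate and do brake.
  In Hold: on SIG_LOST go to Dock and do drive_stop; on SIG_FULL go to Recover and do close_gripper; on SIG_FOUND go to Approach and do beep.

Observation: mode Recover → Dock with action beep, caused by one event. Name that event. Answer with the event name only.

SIG_LOST

try SIG_LOST: (Recover, SIG_LOST) → (Dock, beep)  ← matches
try SIG_FULL: (Recover, SIG_FULL) → (Approach, beep)
try SIG_FOUND: (Recover, SIG_FOUND) → (Approach, beep)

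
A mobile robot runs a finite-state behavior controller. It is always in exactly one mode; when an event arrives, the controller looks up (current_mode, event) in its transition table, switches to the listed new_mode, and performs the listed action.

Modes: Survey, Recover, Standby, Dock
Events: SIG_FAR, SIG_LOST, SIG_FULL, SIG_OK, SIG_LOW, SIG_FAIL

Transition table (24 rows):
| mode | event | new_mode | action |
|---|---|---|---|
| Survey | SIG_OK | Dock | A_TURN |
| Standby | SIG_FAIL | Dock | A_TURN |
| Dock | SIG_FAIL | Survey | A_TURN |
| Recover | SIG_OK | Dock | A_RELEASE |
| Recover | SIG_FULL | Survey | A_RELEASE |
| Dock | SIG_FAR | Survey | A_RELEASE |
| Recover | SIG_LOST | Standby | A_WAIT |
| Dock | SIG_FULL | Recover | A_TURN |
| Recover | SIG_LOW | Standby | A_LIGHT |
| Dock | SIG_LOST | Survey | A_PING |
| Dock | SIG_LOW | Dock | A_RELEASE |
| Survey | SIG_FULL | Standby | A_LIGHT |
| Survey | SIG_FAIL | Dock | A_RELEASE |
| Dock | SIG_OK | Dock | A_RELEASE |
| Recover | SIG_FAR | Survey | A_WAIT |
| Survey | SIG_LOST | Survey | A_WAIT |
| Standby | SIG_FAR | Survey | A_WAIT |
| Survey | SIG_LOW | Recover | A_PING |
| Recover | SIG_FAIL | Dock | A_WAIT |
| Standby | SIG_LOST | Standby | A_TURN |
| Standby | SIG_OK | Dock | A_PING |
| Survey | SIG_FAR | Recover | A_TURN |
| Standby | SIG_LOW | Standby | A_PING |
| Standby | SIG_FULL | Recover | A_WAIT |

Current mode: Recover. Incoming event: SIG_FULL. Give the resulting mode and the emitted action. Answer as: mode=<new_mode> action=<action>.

current mode = Recover; filter table to that mode:
  (Recover, SIG_OK) → (Dock, A_RELEASE)
  (Recover, SIG_FULL) → (Survey, A_RELEASE)  ← event matches
  (Recover, SIG_LOST) → (Standby, A_WAIT)
  (Recover, SIG_LOW) → (Standby, A_LIGHT)
  (Recover, SIG_FAR) → (Survey, A_WAIT)
  (Recover, SIG_FAIL) → (Dock, A_WAIT)
event = SIG_FULL selects (Survey, A_RELEASE)

mode=Survey action=A_RELEASE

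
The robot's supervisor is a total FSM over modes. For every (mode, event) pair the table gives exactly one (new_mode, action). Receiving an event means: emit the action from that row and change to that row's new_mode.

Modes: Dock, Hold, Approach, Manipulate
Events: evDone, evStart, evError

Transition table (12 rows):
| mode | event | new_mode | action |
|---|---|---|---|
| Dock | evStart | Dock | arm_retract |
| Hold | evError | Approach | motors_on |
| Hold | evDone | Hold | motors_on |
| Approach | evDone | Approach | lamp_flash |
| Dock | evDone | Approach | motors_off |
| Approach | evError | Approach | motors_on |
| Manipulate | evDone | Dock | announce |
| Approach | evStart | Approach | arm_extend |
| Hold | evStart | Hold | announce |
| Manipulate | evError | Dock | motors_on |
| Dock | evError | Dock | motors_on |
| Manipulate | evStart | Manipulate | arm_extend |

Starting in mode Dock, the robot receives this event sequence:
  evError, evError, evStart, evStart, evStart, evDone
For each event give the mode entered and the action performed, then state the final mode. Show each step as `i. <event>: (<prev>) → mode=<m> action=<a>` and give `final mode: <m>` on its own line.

final mode: Approach

1. evError: (Dock) → mode=Dock action=motors_on
2. evError: (Dock) → mode=Dock action=motors_on
3. evStart: (Dock) → mode=Dock action=arm_retract
4. evStart: (Dock) → mode=Dock action=arm_retract
5. evStart: (Dock) → mode=Dock action=arm_retract
6. evDone: (Dock) → mode=Approach action=motors_off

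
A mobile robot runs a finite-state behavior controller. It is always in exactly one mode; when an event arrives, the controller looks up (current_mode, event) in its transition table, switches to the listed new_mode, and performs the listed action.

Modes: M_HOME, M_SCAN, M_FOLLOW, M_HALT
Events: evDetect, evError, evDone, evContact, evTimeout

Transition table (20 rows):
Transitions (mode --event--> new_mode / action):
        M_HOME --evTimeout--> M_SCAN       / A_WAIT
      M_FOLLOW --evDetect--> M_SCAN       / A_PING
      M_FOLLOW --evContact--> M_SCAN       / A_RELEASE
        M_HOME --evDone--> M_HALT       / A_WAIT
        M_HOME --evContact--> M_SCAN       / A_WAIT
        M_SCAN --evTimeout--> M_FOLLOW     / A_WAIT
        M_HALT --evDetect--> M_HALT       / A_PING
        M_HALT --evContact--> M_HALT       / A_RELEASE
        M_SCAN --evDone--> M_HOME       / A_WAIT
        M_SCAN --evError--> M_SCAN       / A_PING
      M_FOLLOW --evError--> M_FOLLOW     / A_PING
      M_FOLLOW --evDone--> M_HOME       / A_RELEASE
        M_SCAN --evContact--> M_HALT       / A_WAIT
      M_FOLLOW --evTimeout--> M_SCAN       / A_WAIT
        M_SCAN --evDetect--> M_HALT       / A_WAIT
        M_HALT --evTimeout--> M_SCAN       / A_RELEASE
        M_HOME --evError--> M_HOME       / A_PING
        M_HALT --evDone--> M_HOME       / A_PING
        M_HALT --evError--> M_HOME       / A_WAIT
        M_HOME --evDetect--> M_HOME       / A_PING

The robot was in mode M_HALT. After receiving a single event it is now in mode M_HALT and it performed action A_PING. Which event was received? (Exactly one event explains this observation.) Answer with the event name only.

evDetect

try evDetect: (M_HALT, evDetect) → (M_HALT, A_PING)  ← matches
try evError: (M_HALT, evError) → (M_HOME, A_WAIT)
try evDone: (M_HALT, evDone) → (M_HOME, A_PING)
try evContact: (M_HALT, evContact) → (M_HALT, A_RELEASE)
try evTimeout: (M_HALT, evTimeout) → (M_SCAN, A_RELEASE)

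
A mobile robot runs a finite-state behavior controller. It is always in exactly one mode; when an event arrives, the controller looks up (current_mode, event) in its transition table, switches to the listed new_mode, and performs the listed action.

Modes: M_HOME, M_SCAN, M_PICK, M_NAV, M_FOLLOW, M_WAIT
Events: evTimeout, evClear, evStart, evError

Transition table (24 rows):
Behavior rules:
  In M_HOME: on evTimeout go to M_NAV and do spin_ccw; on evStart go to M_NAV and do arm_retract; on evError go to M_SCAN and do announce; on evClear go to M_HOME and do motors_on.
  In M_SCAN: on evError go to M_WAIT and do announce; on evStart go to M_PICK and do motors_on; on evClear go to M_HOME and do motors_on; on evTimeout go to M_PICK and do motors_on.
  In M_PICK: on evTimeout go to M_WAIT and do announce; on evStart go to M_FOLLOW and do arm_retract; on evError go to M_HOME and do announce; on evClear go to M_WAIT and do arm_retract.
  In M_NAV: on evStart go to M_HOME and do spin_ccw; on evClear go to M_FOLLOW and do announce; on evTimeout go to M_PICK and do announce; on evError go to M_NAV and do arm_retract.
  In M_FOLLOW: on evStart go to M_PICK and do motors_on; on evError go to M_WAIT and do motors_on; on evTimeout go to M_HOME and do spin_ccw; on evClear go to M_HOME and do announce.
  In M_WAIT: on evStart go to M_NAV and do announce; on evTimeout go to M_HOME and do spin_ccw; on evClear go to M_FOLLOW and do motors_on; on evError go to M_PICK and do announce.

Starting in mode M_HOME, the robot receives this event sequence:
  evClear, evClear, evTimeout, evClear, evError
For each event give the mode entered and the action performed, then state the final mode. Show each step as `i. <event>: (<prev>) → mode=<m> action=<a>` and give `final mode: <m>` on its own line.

final mode: M_WAIT

1. evClear: (M_HOME) → mode=M_HOME action=motors_on
2. evClear: (M_HOME) → mode=M_HOME action=motors_on
3. evTimeout: (M_HOME) → mode=M_NAV action=spin_ccw
4. evClear: (M_NAV) → mode=M_FOLLOW action=announce
5. evError: (M_FOLLOW) → mode=M_WAIT action=motors_on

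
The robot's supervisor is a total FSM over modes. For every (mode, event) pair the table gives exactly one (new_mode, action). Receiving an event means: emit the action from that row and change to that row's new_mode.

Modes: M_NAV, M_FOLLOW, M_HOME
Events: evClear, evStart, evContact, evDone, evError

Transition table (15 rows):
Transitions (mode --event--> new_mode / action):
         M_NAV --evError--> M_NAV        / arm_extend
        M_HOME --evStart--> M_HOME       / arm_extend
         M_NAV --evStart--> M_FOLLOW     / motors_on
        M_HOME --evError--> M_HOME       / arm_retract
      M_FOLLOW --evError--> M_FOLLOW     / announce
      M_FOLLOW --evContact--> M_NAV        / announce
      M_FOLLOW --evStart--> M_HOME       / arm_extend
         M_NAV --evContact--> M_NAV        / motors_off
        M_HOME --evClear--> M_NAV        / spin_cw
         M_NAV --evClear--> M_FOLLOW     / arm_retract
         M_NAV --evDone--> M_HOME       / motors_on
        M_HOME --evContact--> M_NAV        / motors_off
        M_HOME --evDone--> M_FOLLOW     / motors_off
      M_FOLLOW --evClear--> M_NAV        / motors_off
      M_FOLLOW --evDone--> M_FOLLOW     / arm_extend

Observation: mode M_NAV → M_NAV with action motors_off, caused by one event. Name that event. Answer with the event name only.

try evClear: (M_NAV, evClear) → (M_FOLLOW, arm_retract)
try evStart: (M_NAV, evStart) → (M_FOLLOW, motors_on)
try evContact: (M_NAV, evContact) → (M_NAV, motors_off)  ← matches
try evDone: (M_NAV, evDone) → (M_HOME, motors_on)
try evError: (M_NAV, evError) → (M_NAV, arm_extend)

evContact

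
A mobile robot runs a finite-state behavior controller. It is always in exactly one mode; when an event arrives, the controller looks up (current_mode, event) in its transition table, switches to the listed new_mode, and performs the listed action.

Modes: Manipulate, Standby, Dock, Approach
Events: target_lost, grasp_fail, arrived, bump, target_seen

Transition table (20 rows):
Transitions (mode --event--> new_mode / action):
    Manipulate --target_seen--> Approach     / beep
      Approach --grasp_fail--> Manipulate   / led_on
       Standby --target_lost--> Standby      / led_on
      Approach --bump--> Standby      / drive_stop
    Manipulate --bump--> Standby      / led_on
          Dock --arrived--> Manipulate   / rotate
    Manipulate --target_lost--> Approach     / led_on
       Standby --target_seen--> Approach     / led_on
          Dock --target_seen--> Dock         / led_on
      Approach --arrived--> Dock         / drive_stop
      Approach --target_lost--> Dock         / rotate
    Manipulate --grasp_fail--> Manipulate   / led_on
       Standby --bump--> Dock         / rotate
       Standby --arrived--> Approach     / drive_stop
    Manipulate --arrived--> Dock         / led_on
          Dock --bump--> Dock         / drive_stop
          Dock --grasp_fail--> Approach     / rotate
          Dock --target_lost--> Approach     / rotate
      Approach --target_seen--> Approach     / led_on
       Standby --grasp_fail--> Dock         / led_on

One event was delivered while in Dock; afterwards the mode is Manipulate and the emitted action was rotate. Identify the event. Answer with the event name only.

try target_lost: (Dock, target_lost) → (Approach, rotate)
try grasp_fail: (Dock, grasp_fail) → (Approach, rotate)
try arrived: (Dock, arrived) → (Manipulate, rotate)  ← matches
try bump: (Dock, bump) → (Dock, drive_stop)
try target_seen: (Dock, target_seen) → (Dock, led_on)

arrived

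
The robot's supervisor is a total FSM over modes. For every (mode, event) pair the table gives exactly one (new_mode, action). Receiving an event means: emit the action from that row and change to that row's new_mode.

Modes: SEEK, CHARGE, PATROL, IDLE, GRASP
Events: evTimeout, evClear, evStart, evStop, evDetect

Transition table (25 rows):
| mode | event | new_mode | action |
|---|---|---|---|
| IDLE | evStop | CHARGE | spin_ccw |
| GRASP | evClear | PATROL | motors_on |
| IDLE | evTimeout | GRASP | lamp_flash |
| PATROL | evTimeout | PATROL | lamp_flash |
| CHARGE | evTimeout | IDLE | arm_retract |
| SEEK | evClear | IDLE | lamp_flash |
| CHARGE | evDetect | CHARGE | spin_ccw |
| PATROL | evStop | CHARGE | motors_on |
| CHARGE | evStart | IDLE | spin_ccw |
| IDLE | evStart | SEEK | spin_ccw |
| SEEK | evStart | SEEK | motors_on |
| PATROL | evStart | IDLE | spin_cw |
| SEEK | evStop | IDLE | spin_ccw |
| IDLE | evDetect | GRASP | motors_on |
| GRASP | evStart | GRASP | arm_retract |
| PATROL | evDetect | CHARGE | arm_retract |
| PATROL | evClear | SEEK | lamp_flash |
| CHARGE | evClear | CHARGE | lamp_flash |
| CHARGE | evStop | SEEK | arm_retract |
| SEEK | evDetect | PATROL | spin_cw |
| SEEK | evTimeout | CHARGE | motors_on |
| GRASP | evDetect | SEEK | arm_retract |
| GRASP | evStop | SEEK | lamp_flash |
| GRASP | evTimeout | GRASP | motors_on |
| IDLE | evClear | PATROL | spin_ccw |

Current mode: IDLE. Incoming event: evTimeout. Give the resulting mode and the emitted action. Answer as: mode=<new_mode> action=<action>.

current mode = IDLE; filter table to that mode:
  (IDLE, evStop) → (CHARGE, spin_ccw)
  (IDLE, evTimeout) → (GRASP, lamp_flash)  ← event matches
  (IDLE, evStart) → (SEEK, spin_ccw)
  (IDLE, evDetect) → (GRASP, motors_on)
  (IDLE, evClear) → (PATROL, spin_ccw)
event = evTimeout selects (GRASP, lamp_flash)

mode=GRASP action=lamp_flash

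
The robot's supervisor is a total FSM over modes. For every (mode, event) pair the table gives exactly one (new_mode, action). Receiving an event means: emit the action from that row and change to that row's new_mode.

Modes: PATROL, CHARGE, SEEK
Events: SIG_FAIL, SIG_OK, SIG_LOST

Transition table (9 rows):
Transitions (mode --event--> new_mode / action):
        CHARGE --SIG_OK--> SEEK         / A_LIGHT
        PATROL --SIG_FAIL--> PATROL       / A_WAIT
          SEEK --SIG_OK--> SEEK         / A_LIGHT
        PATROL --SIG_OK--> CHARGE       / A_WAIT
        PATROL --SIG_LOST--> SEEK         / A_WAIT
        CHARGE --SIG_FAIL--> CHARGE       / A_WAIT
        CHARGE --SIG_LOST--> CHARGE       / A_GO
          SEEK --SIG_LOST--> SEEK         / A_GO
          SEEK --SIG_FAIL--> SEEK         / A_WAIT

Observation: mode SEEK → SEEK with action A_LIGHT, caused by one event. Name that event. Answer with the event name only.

SIG_OK

try SIG_FAIL: (SEEK, SIG_FAIL) → (SEEK, A_WAIT)
try SIG_OK: (SEEK, SIG_OK) → (SEEK, A_LIGHT)  ← matches
try SIG_LOST: (SEEK, SIG_LOST) → (SEEK, A_GO)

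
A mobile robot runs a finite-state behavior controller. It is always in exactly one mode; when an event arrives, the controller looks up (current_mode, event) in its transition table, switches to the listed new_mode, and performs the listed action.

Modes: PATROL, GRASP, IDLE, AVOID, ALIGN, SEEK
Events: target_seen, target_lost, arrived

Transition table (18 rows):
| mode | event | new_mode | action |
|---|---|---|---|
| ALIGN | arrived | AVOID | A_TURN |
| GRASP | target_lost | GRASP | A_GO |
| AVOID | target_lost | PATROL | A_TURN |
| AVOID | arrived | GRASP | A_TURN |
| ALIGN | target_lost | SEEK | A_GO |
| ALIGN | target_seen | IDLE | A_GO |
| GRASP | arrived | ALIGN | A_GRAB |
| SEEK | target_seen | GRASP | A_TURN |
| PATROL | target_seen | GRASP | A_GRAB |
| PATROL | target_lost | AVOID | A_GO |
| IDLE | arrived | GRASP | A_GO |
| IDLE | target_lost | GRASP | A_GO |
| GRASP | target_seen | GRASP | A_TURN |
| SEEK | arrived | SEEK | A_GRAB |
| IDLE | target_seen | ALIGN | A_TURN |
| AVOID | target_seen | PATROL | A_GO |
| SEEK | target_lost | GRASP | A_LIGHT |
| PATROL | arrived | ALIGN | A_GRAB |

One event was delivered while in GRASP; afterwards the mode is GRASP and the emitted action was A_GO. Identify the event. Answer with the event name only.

target_lost

try target_seen: (GRASP, target_seen) → (GRASP, A_TURN)
try target_lost: (GRASP, target_lost) → (GRASP, A_GO)  ← matches
try arrived: (GRASP, arrived) → (ALIGN, A_GRAB)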